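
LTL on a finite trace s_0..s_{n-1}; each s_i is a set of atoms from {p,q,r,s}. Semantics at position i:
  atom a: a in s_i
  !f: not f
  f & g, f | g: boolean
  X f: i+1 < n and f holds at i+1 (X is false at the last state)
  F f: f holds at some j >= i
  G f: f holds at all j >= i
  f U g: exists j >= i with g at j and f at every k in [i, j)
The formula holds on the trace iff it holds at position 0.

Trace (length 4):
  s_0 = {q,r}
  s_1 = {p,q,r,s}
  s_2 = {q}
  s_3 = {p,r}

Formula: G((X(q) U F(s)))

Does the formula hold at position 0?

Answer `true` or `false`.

s_0={q,r}: G((X(q) U F(s)))=False (X(q) U F(s))=True X(q)=True q=True F(s)=True s=False
s_1={p,q,r,s}: G((X(q) U F(s)))=False (X(q) U F(s))=True X(q)=True q=True F(s)=True s=True
s_2={q}: G((X(q) U F(s)))=False (X(q) U F(s))=False X(q)=False q=True F(s)=False s=False
s_3={p,r}: G((X(q) U F(s)))=False (X(q) U F(s))=False X(q)=False q=False F(s)=False s=False

Answer: false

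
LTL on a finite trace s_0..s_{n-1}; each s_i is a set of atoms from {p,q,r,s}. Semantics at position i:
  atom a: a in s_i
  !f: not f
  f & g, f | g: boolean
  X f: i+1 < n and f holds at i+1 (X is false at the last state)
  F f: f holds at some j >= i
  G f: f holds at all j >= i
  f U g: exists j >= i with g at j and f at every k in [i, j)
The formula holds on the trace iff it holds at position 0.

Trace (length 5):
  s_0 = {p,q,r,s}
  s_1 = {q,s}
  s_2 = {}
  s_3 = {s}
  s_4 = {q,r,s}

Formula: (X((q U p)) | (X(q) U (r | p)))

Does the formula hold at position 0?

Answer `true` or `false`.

Answer: true

Derivation:
s_0={p,q,r,s}: (X((q U p)) | (X(q) U (r | p)))=True X((q U p))=False (q U p)=True q=True p=True (X(q) U (r | p))=True X(q)=True (r | p)=True r=True
s_1={q,s}: (X((q U p)) | (X(q) U (r | p)))=False X((q U p))=False (q U p)=False q=True p=False (X(q) U (r | p))=False X(q)=False (r | p)=False r=False
s_2={}: (X((q U p)) | (X(q) U (r | p)))=False X((q U p))=False (q U p)=False q=False p=False (X(q) U (r | p))=False X(q)=False (r | p)=False r=False
s_3={s}: (X((q U p)) | (X(q) U (r | p)))=True X((q U p))=False (q U p)=False q=False p=False (X(q) U (r | p))=True X(q)=True (r | p)=False r=False
s_4={q,r,s}: (X((q U p)) | (X(q) U (r | p)))=True X((q U p))=False (q U p)=False q=True p=False (X(q) U (r | p))=True X(q)=False (r | p)=True r=True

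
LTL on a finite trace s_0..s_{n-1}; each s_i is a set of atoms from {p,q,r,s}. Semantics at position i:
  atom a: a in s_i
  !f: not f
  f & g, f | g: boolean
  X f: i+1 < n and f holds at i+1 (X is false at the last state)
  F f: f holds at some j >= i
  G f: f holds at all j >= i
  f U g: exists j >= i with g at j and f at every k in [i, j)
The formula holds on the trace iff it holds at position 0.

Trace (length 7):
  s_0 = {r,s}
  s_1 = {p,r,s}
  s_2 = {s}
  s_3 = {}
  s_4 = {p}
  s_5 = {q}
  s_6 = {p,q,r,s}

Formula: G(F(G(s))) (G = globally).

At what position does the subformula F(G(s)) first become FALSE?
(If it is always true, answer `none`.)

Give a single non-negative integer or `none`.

Answer: none

Derivation:
s_0={r,s}: F(G(s))=True G(s)=False s=True
s_1={p,r,s}: F(G(s))=True G(s)=False s=True
s_2={s}: F(G(s))=True G(s)=False s=True
s_3={}: F(G(s))=True G(s)=False s=False
s_4={p}: F(G(s))=True G(s)=False s=False
s_5={q}: F(G(s))=True G(s)=False s=False
s_6={p,q,r,s}: F(G(s))=True G(s)=True s=True
G(F(G(s))) holds globally = True
No violation — formula holds at every position.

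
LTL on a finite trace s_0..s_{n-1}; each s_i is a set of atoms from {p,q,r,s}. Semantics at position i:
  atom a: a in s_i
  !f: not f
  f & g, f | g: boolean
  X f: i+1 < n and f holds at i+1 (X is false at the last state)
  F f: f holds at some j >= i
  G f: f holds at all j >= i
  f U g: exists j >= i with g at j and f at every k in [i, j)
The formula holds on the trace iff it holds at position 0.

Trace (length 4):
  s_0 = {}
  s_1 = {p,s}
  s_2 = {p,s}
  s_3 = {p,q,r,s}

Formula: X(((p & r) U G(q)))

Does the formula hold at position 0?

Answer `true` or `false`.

Answer: false

Derivation:
s_0={}: X(((p & r) U G(q)))=False ((p & r) U G(q))=False (p & r)=False p=False r=False G(q)=False q=False
s_1={p,s}: X(((p & r) U G(q)))=False ((p & r) U G(q))=False (p & r)=False p=True r=False G(q)=False q=False
s_2={p,s}: X(((p & r) U G(q)))=True ((p & r) U G(q))=False (p & r)=False p=True r=False G(q)=False q=False
s_3={p,q,r,s}: X(((p & r) U G(q)))=False ((p & r) U G(q))=True (p & r)=True p=True r=True G(q)=True q=True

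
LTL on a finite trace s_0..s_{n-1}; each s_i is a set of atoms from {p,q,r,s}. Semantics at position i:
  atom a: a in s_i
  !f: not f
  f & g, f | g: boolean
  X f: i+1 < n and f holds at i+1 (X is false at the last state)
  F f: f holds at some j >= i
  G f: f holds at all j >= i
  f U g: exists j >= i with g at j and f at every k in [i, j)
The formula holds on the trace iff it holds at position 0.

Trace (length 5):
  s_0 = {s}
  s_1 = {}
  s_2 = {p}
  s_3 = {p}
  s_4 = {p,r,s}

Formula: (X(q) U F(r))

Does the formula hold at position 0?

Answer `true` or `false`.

s_0={s}: (X(q) U F(r))=True X(q)=False q=False F(r)=True r=False
s_1={}: (X(q) U F(r))=True X(q)=False q=False F(r)=True r=False
s_2={p}: (X(q) U F(r))=True X(q)=False q=False F(r)=True r=False
s_3={p}: (X(q) U F(r))=True X(q)=False q=False F(r)=True r=False
s_4={p,r,s}: (X(q) U F(r))=True X(q)=False q=False F(r)=True r=True

Answer: true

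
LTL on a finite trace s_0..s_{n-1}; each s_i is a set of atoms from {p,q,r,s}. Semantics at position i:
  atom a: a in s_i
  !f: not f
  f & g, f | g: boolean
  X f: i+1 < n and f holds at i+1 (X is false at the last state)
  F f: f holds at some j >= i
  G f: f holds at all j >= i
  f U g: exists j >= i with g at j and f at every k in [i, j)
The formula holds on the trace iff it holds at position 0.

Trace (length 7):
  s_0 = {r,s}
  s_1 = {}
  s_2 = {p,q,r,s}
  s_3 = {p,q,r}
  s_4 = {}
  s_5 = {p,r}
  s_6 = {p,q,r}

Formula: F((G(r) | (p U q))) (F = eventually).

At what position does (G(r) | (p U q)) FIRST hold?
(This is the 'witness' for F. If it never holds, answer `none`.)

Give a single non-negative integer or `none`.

Answer: 2

Derivation:
s_0={r,s}: (G(r) | (p U q))=False G(r)=False r=True (p U q)=False p=False q=False
s_1={}: (G(r) | (p U q))=False G(r)=False r=False (p U q)=False p=False q=False
s_2={p,q,r,s}: (G(r) | (p U q))=True G(r)=False r=True (p U q)=True p=True q=True
s_3={p,q,r}: (G(r) | (p U q))=True G(r)=False r=True (p U q)=True p=True q=True
s_4={}: (G(r) | (p U q))=False G(r)=False r=False (p U q)=False p=False q=False
s_5={p,r}: (G(r) | (p U q))=True G(r)=True r=True (p U q)=True p=True q=False
s_6={p,q,r}: (G(r) | (p U q))=True G(r)=True r=True (p U q)=True p=True q=True
F((G(r) | (p U q))) holds; first witness at position 2.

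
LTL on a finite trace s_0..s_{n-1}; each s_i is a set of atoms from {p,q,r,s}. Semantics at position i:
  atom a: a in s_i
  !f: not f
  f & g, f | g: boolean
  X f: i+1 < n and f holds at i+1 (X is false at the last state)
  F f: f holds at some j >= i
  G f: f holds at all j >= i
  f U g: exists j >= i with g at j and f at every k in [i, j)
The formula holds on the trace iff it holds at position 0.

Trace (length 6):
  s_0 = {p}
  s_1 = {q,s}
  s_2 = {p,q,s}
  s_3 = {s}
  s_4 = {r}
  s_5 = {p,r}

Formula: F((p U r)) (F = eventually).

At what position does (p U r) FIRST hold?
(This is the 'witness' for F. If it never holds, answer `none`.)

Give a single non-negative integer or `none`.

s_0={p}: (p U r)=False p=True r=False
s_1={q,s}: (p U r)=False p=False r=False
s_2={p,q,s}: (p U r)=False p=True r=False
s_3={s}: (p U r)=False p=False r=False
s_4={r}: (p U r)=True p=False r=True
s_5={p,r}: (p U r)=True p=True r=True
F((p U r)) holds; first witness at position 4.

Answer: 4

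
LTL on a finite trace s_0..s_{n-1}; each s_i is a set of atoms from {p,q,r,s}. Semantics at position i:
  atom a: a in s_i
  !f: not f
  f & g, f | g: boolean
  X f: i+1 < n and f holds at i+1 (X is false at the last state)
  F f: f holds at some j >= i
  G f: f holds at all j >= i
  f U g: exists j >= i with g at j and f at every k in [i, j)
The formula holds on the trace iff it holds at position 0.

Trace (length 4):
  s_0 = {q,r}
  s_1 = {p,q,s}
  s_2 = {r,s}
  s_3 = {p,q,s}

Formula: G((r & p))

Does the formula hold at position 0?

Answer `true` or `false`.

Answer: false

Derivation:
s_0={q,r}: G((r & p))=False (r & p)=False r=True p=False
s_1={p,q,s}: G((r & p))=False (r & p)=False r=False p=True
s_2={r,s}: G((r & p))=False (r & p)=False r=True p=False
s_3={p,q,s}: G((r & p))=False (r & p)=False r=False p=True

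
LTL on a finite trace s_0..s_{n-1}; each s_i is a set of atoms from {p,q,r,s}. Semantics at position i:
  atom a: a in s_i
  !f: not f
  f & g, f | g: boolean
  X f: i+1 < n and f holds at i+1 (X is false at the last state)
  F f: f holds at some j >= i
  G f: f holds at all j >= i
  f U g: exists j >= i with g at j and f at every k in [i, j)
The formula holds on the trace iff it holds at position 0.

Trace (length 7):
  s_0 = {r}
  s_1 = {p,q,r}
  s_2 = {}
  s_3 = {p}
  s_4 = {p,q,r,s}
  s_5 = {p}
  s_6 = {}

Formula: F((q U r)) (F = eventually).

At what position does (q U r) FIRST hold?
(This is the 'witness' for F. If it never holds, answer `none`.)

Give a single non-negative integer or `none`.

Answer: 0

Derivation:
s_0={r}: (q U r)=True q=False r=True
s_1={p,q,r}: (q U r)=True q=True r=True
s_2={}: (q U r)=False q=False r=False
s_3={p}: (q U r)=False q=False r=False
s_4={p,q,r,s}: (q U r)=True q=True r=True
s_5={p}: (q U r)=False q=False r=False
s_6={}: (q U r)=False q=False r=False
F((q U r)) holds; first witness at position 0.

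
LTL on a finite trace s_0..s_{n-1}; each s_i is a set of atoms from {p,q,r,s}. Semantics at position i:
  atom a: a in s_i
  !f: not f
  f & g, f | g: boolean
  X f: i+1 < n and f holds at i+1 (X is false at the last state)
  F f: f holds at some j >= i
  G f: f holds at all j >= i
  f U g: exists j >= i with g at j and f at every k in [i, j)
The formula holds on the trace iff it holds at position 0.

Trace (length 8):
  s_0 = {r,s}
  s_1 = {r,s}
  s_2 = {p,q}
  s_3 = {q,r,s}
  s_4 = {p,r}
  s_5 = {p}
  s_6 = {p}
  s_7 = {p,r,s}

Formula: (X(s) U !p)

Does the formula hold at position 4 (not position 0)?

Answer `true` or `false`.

s_0={r,s}: (X(s) U !p)=True X(s)=True s=True !p=True p=False
s_1={r,s}: (X(s) U !p)=True X(s)=False s=True !p=True p=False
s_2={p,q}: (X(s) U !p)=True X(s)=True s=False !p=False p=True
s_3={q,r,s}: (X(s) U !p)=True X(s)=False s=True !p=True p=False
s_4={p,r}: (X(s) U !p)=False X(s)=False s=False !p=False p=True
s_5={p}: (X(s) U !p)=False X(s)=False s=False !p=False p=True
s_6={p}: (X(s) U !p)=False X(s)=True s=False !p=False p=True
s_7={p,r,s}: (X(s) U !p)=False X(s)=False s=True !p=False p=True
Evaluating at position 4: result = False

Answer: false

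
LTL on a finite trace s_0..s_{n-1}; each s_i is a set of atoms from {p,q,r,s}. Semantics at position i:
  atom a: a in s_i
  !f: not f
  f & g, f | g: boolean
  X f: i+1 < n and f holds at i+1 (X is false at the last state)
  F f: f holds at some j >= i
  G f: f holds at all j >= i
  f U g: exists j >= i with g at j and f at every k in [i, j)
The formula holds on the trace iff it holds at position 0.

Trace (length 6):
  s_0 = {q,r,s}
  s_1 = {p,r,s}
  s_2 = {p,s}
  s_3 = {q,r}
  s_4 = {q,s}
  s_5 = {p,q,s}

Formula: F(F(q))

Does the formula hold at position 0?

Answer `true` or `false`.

s_0={q,r,s}: F(F(q))=True F(q)=True q=True
s_1={p,r,s}: F(F(q))=True F(q)=True q=False
s_2={p,s}: F(F(q))=True F(q)=True q=False
s_3={q,r}: F(F(q))=True F(q)=True q=True
s_4={q,s}: F(F(q))=True F(q)=True q=True
s_5={p,q,s}: F(F(q))=True F(q)=True q=True

Answer: true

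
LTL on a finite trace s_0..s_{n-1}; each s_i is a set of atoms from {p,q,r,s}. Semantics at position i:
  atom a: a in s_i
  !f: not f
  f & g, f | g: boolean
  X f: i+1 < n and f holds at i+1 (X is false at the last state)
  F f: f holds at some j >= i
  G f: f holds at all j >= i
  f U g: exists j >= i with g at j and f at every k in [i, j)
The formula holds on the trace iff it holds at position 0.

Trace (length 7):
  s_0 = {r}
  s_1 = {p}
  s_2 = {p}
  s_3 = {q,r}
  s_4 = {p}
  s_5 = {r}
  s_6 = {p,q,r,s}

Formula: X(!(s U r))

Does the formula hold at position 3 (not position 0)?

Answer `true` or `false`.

s_0={r}: X(!(s U r))=True !(s U r)=False (s U r)=True s=False r=True
s_1={p}: X(!(s U r))=True !(s U r)=True (s U r)=False s=False r=False
s_2={p}: X(!(s U r))=False !(s U r)=True (s U r)=False s=False r=False
s_3={q,r}: X(!(s U r))=True !(s U r)=False (s U r)=True s=False r=True
s_4={p}: X(!(s U r))=False !(s U r)=True (s U r)=False s=False r=False
s_5={r}: X(!(s U r))=False !(s U r)=False (s U r)=True s=False r=True
s_6={p,q,r,s}: X(!(s U r))=False !(s U r)=False (s U r)=True s=True r=True
Evaluating at position 3: result = True

Answer: true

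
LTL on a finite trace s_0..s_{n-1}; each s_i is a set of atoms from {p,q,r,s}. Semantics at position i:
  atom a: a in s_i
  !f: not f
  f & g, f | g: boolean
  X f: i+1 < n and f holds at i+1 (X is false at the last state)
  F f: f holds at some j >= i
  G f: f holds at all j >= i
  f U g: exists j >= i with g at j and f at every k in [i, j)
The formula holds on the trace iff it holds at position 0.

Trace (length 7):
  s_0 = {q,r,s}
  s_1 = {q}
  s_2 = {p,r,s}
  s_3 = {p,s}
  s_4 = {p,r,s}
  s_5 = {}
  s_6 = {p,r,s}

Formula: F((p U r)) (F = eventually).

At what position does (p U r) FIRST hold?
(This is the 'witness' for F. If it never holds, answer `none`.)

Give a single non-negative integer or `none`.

s_0={q,r,s}: (p U r)=True p=False r=True
s_1={q}: (p U r)=False p=False r=False
s_2={p,r,s}: (p U r)=True p=True r=True
s_3={p,s}: (p U r)=True p=True r=False
s_4={p,r,s}: (p U r)=True p=True r=True
s_5={}: (p U r)=False p=False r=False
s_6={p,r,s}: (p U r)=True p=True r=True
F((p U r)) holds; first witness at position 0.

Answer: 0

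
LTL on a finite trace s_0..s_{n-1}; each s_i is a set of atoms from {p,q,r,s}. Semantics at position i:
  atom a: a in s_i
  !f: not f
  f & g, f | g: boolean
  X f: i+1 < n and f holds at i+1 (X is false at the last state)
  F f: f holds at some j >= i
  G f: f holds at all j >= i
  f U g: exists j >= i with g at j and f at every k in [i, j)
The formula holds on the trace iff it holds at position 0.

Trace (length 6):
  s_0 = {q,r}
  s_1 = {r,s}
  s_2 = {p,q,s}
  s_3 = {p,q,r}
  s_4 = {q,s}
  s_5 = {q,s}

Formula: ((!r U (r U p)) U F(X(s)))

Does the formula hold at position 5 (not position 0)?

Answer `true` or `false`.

Answer: false

Derivation:
s_0={q,r}: ((!r U (r U p)) U F(X(s)))=True (!r U (r U p))=True !r=False r=True (r U p)=True p=False F(X(s))=True X(s)=True s=False
s_1={r,s}: ((!r U (r U p)) U F(X(s)))=True (!r U (r U p))=True !r=False r=True (r U p)=True p=False F(X(s))=True X(s)=True s=True
s_2={p,q,s}: ((!r U (r U p)) U F(X(s)))=True (!r U (r U p))=True !r=True r=False (r U p)=True p=True F(X(s))=True X(s)=False s=True
s_3={p,q,r}: ((!r U (r U p)) U F(X(s)))=True (!r U (r U p))=True !r=False r=True (r U p)=True p=True F(X(s))=True X(s)=True s=False
s_4={q,s}: ((!r U (r U p)) U F(X(s)))=True (!r U (r U p))=False !r=True r=False (r U p)=False p=False F(X(s))=True X(s)=True s=True
s_5={q,s}: ((!r U (r U p)) U F(X(s)))=False (!r U (r U p))=False !r=True r=False (r U p)=False p=False F(X(s))=False X(s)=False s=True
Evaluating at position 5: result = False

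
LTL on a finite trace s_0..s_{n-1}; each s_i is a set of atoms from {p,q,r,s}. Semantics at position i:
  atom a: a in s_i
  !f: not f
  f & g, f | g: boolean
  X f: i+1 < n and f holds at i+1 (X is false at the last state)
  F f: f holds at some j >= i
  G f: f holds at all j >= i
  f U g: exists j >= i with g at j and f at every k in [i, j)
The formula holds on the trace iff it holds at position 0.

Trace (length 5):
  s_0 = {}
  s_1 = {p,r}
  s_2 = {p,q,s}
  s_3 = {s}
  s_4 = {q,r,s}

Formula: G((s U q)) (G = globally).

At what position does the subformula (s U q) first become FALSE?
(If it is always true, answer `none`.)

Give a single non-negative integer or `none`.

s_0={}: (s U q)=False s=False q=False
s_1={p,r}: (s U q)=False s=False q=False
s_2={p,q,s}: (s U q)=True s=True q=True
s_3={s}: (s U q)=True s=True q=False
s_4={q,r,s}: (s U q)=True s=True q=True
G((s U q)) holds globally = False
First violation at position 0.

Answer: 0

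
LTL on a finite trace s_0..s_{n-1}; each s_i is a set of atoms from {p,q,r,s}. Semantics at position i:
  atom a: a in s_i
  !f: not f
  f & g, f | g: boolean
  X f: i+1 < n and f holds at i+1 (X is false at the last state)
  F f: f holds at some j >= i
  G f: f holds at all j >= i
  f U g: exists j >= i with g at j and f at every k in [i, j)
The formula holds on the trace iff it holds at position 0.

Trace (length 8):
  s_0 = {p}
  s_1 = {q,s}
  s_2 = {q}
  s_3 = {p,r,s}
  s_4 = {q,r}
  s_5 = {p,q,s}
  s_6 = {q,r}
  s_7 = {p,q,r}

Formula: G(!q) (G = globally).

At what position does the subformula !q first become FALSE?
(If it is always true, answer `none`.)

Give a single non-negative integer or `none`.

s_0={p}: !q=True q=False
s_1={q,s}: !q=False q=True
s_2={q}: !q=False q=True
s_3={p,r,s}: !q=True q=False
s_4={q,r}: !q=False q=True
s_5={p,q,s}: !q=False q=True
s_6={q,r}: !q=False q=True
s_7={p,q,r}: !q=False q=True
G(!q) holds globally = False
First violation at position 1.

Answer: 1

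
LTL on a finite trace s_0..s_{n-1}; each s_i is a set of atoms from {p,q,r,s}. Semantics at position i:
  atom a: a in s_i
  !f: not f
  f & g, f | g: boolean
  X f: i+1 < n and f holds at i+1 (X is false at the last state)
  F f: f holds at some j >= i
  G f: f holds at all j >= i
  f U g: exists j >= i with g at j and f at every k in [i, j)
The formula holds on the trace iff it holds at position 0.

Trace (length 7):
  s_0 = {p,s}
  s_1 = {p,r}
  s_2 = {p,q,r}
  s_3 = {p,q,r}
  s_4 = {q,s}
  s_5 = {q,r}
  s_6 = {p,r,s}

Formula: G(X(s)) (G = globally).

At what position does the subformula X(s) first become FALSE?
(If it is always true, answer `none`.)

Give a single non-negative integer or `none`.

s_0={p,s}: X(s)=False s=True
s_1={p,r}: X(s)=False s=False
s_2={p,q,r}: X(s)=False s=False
s_3={p,q,r}: X(s)=True s=False
s_4={q,s}: X(s)=False s=True
s_5={q,r}: X(s)=True s=False
s_6={p,r,s}: X(s)=False s=True
G(X(s)) holds globally = False
First violation at position 0.

Answer: 0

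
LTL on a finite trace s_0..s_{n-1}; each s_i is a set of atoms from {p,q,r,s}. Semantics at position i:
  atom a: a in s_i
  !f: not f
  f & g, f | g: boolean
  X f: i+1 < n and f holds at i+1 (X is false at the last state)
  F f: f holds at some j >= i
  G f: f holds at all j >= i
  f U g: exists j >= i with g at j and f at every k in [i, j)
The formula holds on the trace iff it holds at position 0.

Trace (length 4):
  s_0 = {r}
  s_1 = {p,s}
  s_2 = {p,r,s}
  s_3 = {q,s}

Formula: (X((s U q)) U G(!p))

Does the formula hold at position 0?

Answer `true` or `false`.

Answer: true

Derivation:
s_0={r}: (X((s U q)) U G(!p))=True X((s U q))=True (s U q)=False s=False q=False G(!p)=False !p=True p=False
s_1={p,s}: (X((s U q)) U G(!p))=True X((s U q))=True (s U q)=True s=True q=False G(!p)=False !p=False p=True
s_2={p,r,s}: (X((s U q)) U G(!p))=True X((s U q))=True (s U q)=True s=True q=False G(!p)=False !p=False p=True
s_3={q,s}: (X((s U q)) U G(!p))=True X((s U q))=False (s U q)=True s=True q=True G(!p)=True !p=True p=False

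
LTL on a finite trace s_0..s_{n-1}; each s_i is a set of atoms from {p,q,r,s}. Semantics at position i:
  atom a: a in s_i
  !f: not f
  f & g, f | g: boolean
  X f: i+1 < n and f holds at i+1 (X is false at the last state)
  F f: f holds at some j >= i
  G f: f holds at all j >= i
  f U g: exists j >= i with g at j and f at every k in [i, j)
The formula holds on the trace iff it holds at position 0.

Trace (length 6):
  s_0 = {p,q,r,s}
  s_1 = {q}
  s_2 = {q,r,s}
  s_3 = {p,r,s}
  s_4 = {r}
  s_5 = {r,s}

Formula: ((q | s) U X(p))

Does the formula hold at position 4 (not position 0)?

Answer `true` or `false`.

Answer: false

Derivation:
s_0={p,q,r,s}: ((q | s) U X(p))=True (q | s)=True q=True s=True X(p)=False p=True
s_1={q}: ((q | s) U X(p))=True (q | s)=True q=True s=False X(p)=False p=False
s_2={q,r,s}: ((q | s) U X(p))=True (q | s)=True q=True s=True X(p)=True p=False
s_3={p,r,s}: ((q | s) U X(p))=False (q | s)=True q=False s=True X(p)=False p=True
s_4={r}: ((q | s) U X(p))=False (q | s)=False q=False s=False X(p)=False p=False
s_5={r,s}: ((q | s) U X(p))=False (q | s)=True q=False s=True X(p)=False p=False
Evaluating at position 4: result = False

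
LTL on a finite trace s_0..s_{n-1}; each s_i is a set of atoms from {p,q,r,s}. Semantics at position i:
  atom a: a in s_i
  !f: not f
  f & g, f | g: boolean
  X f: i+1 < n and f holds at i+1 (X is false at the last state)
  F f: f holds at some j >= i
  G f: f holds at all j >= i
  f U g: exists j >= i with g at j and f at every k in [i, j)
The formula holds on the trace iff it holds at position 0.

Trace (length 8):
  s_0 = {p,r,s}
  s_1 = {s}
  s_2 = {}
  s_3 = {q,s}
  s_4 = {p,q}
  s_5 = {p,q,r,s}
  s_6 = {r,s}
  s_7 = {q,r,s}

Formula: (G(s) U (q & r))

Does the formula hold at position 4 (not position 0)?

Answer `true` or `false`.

Answer: false

Derivation:
s_0={p,r,s}: (G(s) U (q & r))=False G(s)=False s=True (q & r)=False q=False r=True
s_1={s}: (G(s) U (q & r))=False G(s)=False s=True (q & r)=False q=False r=False
s_2={}: (G(s) U (q & r))=False G(s)=False s=False (q & r)=False q=False r=False
s_3={q,s}: (G(s) U (q & r))=False G(s)=False s=True (q & r)=False q=True r=False
s_4={p,q}: (G(s) U (q & r))=False G(s)=False s=False (q & r)=False q=True r=False
s_5={p,q,r,s}: (G(s) U (q & r))=True G(s)=True s=True (q & r)=True q=True r=True
s_6={r,s}: (G(s) U (q & r))=True G(s)=True s=True (q & r)=False q=False r=True
s_7={q,r,s}: (G(s) U (q & r))=True G(s)=True s=True (q & r)=True q=True r=True
Evaluating at position 4: result = False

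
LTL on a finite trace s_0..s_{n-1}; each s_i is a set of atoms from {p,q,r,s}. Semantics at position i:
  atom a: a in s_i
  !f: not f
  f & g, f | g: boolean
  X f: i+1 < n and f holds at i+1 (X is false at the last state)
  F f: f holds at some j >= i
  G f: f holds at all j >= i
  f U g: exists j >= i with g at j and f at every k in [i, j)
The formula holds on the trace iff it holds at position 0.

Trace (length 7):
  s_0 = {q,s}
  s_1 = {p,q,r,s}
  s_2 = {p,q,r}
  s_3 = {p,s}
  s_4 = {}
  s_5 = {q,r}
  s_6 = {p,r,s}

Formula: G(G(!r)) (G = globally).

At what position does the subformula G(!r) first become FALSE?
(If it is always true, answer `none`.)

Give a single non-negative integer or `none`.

s_0={q,s}: G(!r)=False !r=True r=False
s_1={p,q,r,s}: G(!r)=False !r=False r=True
s_2={p,q,r}: G(!r)=False !r=False r=True
s_3={p,s}: G(!r)=False !r=True r=False
s_4={}: G(!r)=False !r=True r=False
s_5={q,r}: G(!r)=False !r=False r=True
s_6={p,r,s}: G(!r)=False !r=False r=True
G(G(!r)) holds globally = False
First violation at position 0.

Answer: 0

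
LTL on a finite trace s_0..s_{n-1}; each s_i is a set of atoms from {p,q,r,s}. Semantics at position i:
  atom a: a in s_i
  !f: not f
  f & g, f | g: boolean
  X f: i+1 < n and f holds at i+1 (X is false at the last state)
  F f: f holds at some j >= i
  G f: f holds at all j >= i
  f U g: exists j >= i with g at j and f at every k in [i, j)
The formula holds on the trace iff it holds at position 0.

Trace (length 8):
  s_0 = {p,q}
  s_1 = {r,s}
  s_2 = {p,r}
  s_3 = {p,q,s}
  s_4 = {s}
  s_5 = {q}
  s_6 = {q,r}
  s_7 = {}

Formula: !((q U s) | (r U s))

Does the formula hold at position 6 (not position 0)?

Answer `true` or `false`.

s_0={p,q}: !((q U s) | (r U s))=False ((q U s) | (r U s))=True (q U s)=True q=True s=False (r U s)=False r=False
s_1={r,s}: !((q U s) | (r U s))=False ((q U s) | (r U s))=True (q U s)=True q=False s=True (r U s)=True r=True
s_2={p,r}: !((q U s) | (r U s))=False ((q U s) | (r U s))=True (q U s)=False q=False s=False (r U s)=True r=True
s_3={p,q,s}: !((q U s) | (r U s))=False ((q U s) | (r U s))=True (q U s)=True q=True s=True (r U s)=True r=False
s_4={s}: !((q U s) | (r U s))=False ((q U s) | (r U s))=True (q U s)=True q=False s=True (r U s)=True r=False
s_5={q}: !((q U s) | (r U s))=True ((q U s) | (r U s))=False (q U s)=False q=True s=False (r U s)=False r=False
s_6={q,r}: !((q U s) | (r U s))=True ((q U s) | (r U s))=False (q U s)=False q=True s=False (r U s)=False r=True
s_7={}: !((q U s) | (r U s))=True ((q U s) | (r U s))=False (q U s)=False q=False s=False (r U s)=False r=False
Evaluating at position 6: result = True

Answer: true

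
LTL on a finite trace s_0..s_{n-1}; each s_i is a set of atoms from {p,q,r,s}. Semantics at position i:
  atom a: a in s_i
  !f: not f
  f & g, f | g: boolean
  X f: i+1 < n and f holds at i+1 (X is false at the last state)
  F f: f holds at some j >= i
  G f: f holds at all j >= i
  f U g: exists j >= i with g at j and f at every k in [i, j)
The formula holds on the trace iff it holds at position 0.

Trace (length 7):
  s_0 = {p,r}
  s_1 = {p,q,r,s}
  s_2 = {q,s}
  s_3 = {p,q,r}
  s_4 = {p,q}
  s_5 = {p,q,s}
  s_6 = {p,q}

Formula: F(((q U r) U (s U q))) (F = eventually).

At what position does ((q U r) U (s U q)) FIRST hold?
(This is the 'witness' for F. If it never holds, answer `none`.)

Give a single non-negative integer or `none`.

s_0={p,r}: ((q U r) U (s U q))=True (q U r)=True q=False r=True (s U q)=False s=False
s_1={p,q,r,s}: ((q U r) U (s U q))=True (q U r)=True q=True r=True (s U q)=True s=True
s_2={q,s}: ((q U r) U (s U q))=True (q U r)=True q=True r=False (s U q)=True s=True
s_3={p,q,r}: ((q U r) U (s U q))=True (q U r)=True q=True r=True (s U q)=True s=False
s_4={p,q}: ((q U r) U (s U q))=True (q U r)=False q=True r=False (s U q)=True s=False
s_5={p,q,s}: ((q U r) U (s U q))=True (q U r)=False q=True r=False (s U q)=True s=True
s_6={p,q}: ((q U r) U (s U q))=True (q U r)=False q=True r=False (s U q)=True s=False
F(((q U r) U (s U q))) holds; first witness at position 0.

Answer: 0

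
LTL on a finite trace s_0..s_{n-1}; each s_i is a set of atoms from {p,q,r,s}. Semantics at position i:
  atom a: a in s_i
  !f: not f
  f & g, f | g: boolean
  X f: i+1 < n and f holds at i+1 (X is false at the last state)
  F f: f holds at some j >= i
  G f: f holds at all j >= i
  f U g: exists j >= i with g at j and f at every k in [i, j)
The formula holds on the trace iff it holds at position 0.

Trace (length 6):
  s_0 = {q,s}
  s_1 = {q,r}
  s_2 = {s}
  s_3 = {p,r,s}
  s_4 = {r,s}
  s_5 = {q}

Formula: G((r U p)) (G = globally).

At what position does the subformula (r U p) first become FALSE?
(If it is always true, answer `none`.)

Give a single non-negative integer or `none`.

Answer: 0

Derivation:
s_0={q,s}: (r U p)=False r=False p=False
s_1={q,r}: (r U p)=False r=True p=False
s_2={s}: (r U p)=False r=False p=False
s_3={p,r,s}: (r U p)=True r=True p=True
s_4={r,s}: (r U p)=False r=True p=False
s_5={q}: (r U p)=False r=False p=False
G((r U p)) holds globally = False
First violation at position 0.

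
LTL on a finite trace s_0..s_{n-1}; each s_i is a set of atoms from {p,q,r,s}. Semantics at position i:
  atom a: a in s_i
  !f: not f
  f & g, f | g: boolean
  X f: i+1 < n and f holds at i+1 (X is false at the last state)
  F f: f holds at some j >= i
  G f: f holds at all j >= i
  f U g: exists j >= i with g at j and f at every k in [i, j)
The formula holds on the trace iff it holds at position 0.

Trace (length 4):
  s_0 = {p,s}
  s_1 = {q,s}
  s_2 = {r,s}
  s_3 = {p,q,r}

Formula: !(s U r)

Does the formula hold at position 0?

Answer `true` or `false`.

s_0={p,s}: !(s U r)=False (s U r)=True s=True r=False
s_1={q,s}: !(s U r)=False (s U r)=True s=True r=False
s_2={r,s}: !(s U r)=False (s U r)=True s=True r=True
s_3={p,q,r}: !(s U r)=False (s U r)=True s=False r=True

Answer: false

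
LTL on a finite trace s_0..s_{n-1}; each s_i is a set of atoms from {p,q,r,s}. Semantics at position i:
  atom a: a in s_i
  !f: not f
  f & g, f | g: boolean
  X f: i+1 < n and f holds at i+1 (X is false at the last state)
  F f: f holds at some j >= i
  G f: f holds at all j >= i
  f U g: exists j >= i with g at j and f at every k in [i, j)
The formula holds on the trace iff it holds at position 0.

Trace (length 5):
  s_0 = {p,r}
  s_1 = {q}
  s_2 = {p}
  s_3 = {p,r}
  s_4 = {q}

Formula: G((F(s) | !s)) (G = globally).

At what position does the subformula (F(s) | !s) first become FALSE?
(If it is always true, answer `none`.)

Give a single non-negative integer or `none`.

s_0={p,r}: (F(s) | !s)=True F(s)=False s=False !s=True
s_1={q}: (F(s) | !s)=True F(s)=False s=False !s=True
s_2={p}: (F(s) | !s)=True F(s)=False s=False !s=True
s_3={p,r}: (F(s) | !s)=True F(s)=False s=False !s=True
s_4={q}: (F(s) | !s)=True F(s)=False s=False !s=True
G((F(s) | !s)) holds globally = True
No violation — formula holds at every position.

Answer: none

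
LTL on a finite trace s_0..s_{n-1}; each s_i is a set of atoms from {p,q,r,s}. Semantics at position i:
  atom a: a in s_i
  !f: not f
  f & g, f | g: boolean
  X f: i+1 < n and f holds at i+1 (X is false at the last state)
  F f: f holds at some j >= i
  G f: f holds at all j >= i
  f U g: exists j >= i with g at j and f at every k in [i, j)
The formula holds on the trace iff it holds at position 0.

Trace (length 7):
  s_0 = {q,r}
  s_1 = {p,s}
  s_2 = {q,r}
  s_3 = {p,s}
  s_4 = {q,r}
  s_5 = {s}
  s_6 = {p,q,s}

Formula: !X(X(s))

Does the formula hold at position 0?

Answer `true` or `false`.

s_0={q,r}: !X(X(s))=True X(X(s))=False X(s)=True s=False
s_1={p,s}: !X(X(s))=False X(X(s))=True X(s)=False s=True
s_2={q,r}: !X(X(s))=True X(X(s))=False X(s)=True s=False
s_3={p,s}: !X(X(s))=False X(X(s))=True X(s)=False s=True
s_4={q,r}: !X(X(s))=False X(X(s))=True X(s)=True s=False
s_5={s}: !X(X(s))=True X(X(s))=False X(s)=True s=True
s_6={p,q,s}: !X(X(s))=True X(X(s))=False X(s)=False s=True

Answer: true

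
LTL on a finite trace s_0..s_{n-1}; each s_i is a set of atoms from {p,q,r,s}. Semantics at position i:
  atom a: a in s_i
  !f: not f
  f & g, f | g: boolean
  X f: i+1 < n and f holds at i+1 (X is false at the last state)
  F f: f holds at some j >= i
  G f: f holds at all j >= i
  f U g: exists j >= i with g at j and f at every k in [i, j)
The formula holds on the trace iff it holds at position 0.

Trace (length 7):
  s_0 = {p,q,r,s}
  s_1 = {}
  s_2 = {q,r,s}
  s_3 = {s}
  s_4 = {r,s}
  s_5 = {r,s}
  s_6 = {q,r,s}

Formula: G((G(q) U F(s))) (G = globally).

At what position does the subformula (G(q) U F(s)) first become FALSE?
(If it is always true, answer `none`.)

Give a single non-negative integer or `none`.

s_0={p,q,r,s}: (G(q) U F(s))=True G(q)=False q=True F(s)=True s=True
s_1={}: (G(q) U F(s))=True G(q)=False q=False F(s)=True s=False
s_2={q,r,s}: (G(q) U F(s))=True G(q)=False q=True F(s)=True s=True
s_3={s}: (G(q) U F(s))=True G(q)=False q=False F(s)=True s=True
s_4={r,s}: (G(q) U F(s))=True G(q)=False q=False F(s)=True s=True
s_5={r,s}: (G(q) U F(s))=True G(q)=False q=False F(s)=True s=True
s_6={q,r,s}: (G(q) U F(s))=True G(q)=True q=True F(s)=True s=True
G((G(q) U F(s))) holds globally = True
No violation — formula holds at every position.

Answer: none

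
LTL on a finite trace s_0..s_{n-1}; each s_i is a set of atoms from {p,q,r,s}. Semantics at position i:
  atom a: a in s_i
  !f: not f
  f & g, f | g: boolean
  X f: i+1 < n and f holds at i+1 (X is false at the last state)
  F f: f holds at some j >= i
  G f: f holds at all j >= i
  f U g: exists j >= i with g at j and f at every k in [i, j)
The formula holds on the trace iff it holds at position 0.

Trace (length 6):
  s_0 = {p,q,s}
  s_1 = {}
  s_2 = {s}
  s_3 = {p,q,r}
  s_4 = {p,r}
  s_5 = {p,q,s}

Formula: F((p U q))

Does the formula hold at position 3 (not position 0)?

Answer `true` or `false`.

Answer: true

Derivation:
s_0={p,q,s}: F((p U q))=True (p U q)=True p=True q=True
s_1={}: F((p U q))=True (p U q)=False p=False q=False
s_2={s}: F((p U q))=True (p U q)=False p=False q=False
s_3={p,q,r}: F((p U q))=True (p U q)=True p=True q=True
s_4={p,r}: F((p U q))=True (p U q)=True p=True q=False
s_5={p,q,s}: F((p U q))=True (p U q)=True p=True q=True
Evaluating at position 3: result = True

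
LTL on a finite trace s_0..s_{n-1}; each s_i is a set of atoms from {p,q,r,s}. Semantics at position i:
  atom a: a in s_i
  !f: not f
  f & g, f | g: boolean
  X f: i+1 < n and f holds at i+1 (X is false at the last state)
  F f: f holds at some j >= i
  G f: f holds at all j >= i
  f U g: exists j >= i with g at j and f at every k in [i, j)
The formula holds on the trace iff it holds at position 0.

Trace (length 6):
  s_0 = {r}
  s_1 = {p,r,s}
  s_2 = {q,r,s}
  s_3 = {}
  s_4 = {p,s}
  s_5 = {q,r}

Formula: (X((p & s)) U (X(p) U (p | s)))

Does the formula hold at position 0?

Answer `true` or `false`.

s_0={r}: (X((p & s)) U (X(p) U (p | s)))=True X((p & s))=True (p & s)=False p=False s=False (X(p) U (p | s))=True X(p)=True (p | s)=False
s_1={p,r,s}: (X((p & s)) U (X(p) U (p | s)))=True X((p & s))=False (p & s)=True p=True s=True (X(p) U (p | s))=True X(p)=False (p | s)=True
s_2={q,r,s}: (X((p & s)) U (X(p) U (p | s)))=True X((p & s))=False (p & s)=False p=False s=True (X(p) U (p | s))=True X(p)=False (p | s)=True
s_3={}: (X((p & s)) U (X(p) U (p | s)))=True X((p & s))=True (p & s)=False p=False s=False (X(p) U (p | s))=True X(p)=True (p | s)=False
s_4={p,s}: (X((p & s)) U (X(p) U (p | s)))=True X((p & s))=False (p & s)=True p=True s=True (X(p) U (p | s))=True X(p)=False (p | s)=True
s_5={q,r}: (X((p & s)) U (X(p) U (p | s)))=False X((p & s))=False (p & s)=False p=False s=False (X(p) U (p | s))=False X(p)=False (p | s)=False

Answer: true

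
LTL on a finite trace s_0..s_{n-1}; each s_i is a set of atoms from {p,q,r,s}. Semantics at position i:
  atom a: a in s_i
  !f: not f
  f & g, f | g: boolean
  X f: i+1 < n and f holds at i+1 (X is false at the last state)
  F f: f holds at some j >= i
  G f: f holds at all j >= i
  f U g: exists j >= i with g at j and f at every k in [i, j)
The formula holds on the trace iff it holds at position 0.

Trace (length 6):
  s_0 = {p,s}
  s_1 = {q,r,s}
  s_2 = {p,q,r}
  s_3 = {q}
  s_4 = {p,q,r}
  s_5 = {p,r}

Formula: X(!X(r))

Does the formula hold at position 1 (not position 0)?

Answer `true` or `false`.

Answer: true

Derivation:
s_0={p,s}: X(!X(r))=False !X(r)=False X(r)=True r=False
s_1={q,r,s}: X(!X(r))=True !X(r)=False X(r)=True r=True
s_2={p,q,r}: X(!X(r))=False !X(r)=True X(r)=False r=True
s_3={q}: X(!X(r))=False !X(r)=False X(r)=True r=False
s_4={p,q,r}: X(!X(r))=True !X(r)=False X(r)=True r=True
s_5={p,r}: X(!X(r))=False !X(r)=True X(r)=False r=True
Evaluating at position 1: result = True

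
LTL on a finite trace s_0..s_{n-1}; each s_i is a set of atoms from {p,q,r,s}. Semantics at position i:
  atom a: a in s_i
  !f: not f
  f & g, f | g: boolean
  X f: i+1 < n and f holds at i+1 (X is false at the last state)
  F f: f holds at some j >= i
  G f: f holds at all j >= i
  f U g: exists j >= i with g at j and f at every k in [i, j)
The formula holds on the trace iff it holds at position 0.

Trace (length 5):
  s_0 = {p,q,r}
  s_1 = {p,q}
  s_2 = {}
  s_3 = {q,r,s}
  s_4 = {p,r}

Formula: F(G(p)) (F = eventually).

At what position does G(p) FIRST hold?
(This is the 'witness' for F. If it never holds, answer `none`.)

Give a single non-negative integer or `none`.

Answer: 4

Derivation:
s_0={p,q,r}: G(p)=False p=True
s_1={p,q}: G(p)=False p=True
s_2={}: G(p)=False p=False
s_3={q,r,s}: G(p)=False p=False
s_4={p,r}: G(p)=True p=True
F(G(p)) holds; first witness at position 4.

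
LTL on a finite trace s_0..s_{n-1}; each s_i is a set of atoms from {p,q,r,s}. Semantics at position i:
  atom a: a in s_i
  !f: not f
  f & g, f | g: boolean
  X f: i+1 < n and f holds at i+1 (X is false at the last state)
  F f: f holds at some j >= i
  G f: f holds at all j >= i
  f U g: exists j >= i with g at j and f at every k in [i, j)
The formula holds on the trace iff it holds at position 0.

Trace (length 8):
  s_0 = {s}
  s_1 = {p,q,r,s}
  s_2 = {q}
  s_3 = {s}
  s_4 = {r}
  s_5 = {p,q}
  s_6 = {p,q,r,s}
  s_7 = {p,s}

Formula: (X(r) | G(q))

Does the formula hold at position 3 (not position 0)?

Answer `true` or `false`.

Answer: true

Derivation:
s_0={s}: (X(r) | G(q))=True X(r)=True r=False G(q)=False q=False
s_1={p,q,r,s}: (X(r) | G(q))=False X(r)=False r=True G(q)=False q=True
s_2={q}: (X(r) | G(q))=False X(r)=False r=False G(q)=False q=True
s_3={s}: (X(r) | G(q))=True X(r)=True r=False G(q)=False q=False
s_4={r}: (X(r) | G(q))=False X(r)=False r=True G(q)=False q=False
s_5={p,q}: (X(r) | G(q))=True X(r)=True r=False G(q)=False q=True
s_6={p,q,r,s}: (X(r) | G(q))=False X(r)=False r=True G(q)=False q=True
s_7={p,s}: (X(r) | G(q))=False X(r)=False r=False G(q)=False q=False
Evaluating at position 3: result = True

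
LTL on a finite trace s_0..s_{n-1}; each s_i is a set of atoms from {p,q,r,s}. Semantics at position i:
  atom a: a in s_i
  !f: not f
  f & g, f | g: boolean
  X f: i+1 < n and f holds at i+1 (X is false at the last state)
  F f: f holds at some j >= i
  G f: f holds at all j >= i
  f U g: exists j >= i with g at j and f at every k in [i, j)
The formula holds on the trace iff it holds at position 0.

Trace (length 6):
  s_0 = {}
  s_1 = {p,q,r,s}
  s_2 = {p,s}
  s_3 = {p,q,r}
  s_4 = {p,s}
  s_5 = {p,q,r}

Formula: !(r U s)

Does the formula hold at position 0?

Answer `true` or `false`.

s_0={}: !(r U s)=True (r U s)=False r=False s=False
s_1={p,q,r,s}: !(r U s)=False (r U s)=True r=True s=True
s_2={p,s}: !(r U s)=False (r U s)=True r=False s=True
s_3={p,q,r}: !(r U s)=False (r U s)=True r=True s=False
s_4={p,s}: !(r U s)=False (r U s)=True r=False s=True
s_5={p,q,r}: !(r U s)=True (r U s)=False r=True s=False

Answer: true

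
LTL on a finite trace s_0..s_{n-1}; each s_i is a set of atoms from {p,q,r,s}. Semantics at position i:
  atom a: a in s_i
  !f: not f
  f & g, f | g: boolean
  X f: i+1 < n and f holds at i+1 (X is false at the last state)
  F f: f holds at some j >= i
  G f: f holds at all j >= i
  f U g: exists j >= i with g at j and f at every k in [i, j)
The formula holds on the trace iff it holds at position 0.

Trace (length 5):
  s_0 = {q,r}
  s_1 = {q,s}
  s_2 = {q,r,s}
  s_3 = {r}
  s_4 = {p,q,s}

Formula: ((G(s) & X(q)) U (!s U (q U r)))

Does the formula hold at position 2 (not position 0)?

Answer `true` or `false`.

Answer: true

Derivation:
s_0={q,r}: ((G(s) & X(q)) U (!s U (q U r)))=True (G(s) & X(q))=False G(s)=False s=False X(q)=True q=True (!s U (q U r))=True !s=True (q U r)=True r=True
s_1={q,s}: ((G(s) & X(q)) U (!s U (q U r)))=True (G(s) & X(q))=False G(s)=False s=True X(q)=True q=True (!s U (q U r))=True !s=False (q U r)=True r=False
s_2={q,r,s}: ((G(s) & X(q)) U (!s U (q U r)))=True (G(s) & X(q))=False G(s)=False s=True X(q)=False q=True (!s U (q U r))=True !s=False (q U r)=True r=True
s_3={r}: ((G(s) & X(q)) U (!s U (q U r)))=True (G(s) & X(q))=False G(s)=False s=False X(q)=True q=False (!s U (q U r))=True !s=True (q U r)=True r=True
s_4={p,q,s}: ((G(s) & X(q)) U (!s U (q U r)))=False (G(s) & X(q))=False G(s)=True s=True X(q)=False q=True (!s U (q U r))=False !s=False (q U r)=False r=False
Evaluating at position 2: result = True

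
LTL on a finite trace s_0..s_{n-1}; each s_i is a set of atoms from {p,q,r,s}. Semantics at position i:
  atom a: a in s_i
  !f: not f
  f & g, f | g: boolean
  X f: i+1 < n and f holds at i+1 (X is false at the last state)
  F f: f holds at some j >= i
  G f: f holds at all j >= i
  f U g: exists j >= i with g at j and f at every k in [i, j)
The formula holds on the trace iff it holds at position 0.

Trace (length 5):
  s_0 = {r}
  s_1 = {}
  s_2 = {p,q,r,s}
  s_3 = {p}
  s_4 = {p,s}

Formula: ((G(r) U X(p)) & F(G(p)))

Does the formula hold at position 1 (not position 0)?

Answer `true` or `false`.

Answer: true

Derivation:
s_0={r}: ((G(r) U X(p)) & F(G(p)))=False (G(r) U X(p))=False G(r)=False r=True X(p)=False p=False F(G(p))=True G(p)=False
s_1={}: ((G(r) U X(p)) & F(G(p)))=True (G(r) U X(p))=True G(r)=False r=False X(p)=True p=False F(G(p))=True G(p)=False
s_2={p,q,r,s}: ((G(r) U X(p)) & F(G(p)))=True (G(r) U X(p))=True G(r)=False r=True X(p)=True p=True F(G(p))=True G(p)=True
s_3={p}: ((G(r) U X(p)) & F(G(p)))=True (G(r) U X(p))=True G(r)=False r=False X(p)=True p=True F(G(p))=True G(p)=True
s_4={p,s}: ((G(r) U X(p)) & F(G(p)))=False (G(r) U X(p))=False G(r)=False r=False X(p)=False p=True F(G(p))=True G(p)=True
Evaluating at position 1: result = True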